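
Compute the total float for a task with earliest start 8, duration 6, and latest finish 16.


EF = ES + duration = 8 + 6 = 14
LS = LF - duration = 16 - 6 = 10
Total Float = LF - EF = 16 - 14
(or LS - ES = 10 - 8)
= 2


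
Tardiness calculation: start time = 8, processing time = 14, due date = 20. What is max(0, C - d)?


Completion = start + processing = 8 + 14 = 22
Tardiness = max(0, C - d) = max(0, 22 - 20)
= max(0, 2)
= 2


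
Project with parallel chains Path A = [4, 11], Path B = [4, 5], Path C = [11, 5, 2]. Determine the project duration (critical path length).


Path A: 4 + 11 = 15
Path B: 4 + 5 = 9
Path C: 11 + 5 + 2 = 18
Critical path = longest = max(15, 9, 18)
= 18 (Path C)


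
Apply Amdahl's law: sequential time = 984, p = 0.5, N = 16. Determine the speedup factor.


Amdahl's law: T_p = T × ((1-p) + p/N)
= 984 × ((1-0.5) + 0.5/16)
= 984 × (0.50 + 0.0312)
= 984 × 0.5312
= 522.75
Speedup = 984/522.75
= 1.88×


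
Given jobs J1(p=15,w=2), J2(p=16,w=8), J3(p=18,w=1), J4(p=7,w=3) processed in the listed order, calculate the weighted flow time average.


Completion times:
  J1: C=15, w×C=2×15=30
  J2: C=31, w×C=8×31=248
  J3: C=49, w×C=1×49=49
  J4: C=56, w×C=3×56=168
Sum w×C = 495
Sum w = 14
Weighted avg = 495/14
= 35.36


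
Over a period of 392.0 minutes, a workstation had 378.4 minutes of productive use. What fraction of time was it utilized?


Utilization = busy / total × 100
= 378.4 / 392.0 × 100
= 96.5%


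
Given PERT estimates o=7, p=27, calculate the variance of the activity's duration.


σ² = ((p - o) / 6)² = (p - o)² / 36
= (27 - 7)² / 36
= 20² / 36
= 400 / 36
= 11.1111


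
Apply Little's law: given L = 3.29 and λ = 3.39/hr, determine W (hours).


Little's law: L = λW → W = L / λ
= 3.29 / 3.39
= 0.97 hours


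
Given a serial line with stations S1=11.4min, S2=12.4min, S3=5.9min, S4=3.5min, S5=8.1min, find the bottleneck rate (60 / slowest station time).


Bottleneck = longest station time
Station times: [11.4, 12.4, 5.9, 3.5, 8.1]
Max = 12.4 min
Rate = 60 / 12.4
= 4.84 units/hour (bottleneck: 12.4min)


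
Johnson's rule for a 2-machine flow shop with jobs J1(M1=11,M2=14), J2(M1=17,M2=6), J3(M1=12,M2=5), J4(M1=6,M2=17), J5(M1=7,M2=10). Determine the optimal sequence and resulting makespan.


Johnson's rule:
Group 1 (M1≤M2, sort by M1): ['J4', 'J5', 'J1']
Group 2 (M1>M2, sort desc M2): ['J2', 'J3']
Sequence: J4 → J5 → J1 → J2 → J3
Makespan calculation:
  J4: M1 done=6, M2 done=23
  J5: M1 done=13, M2 done=33
  J1: M1 done=24, M2 done=47
  J2: M1 done=41, M2 done=53
  J3: M1 done=53, M2 done=58
= Sequence: J4 → J5 → J1 → J2 → J3, Makespan: 58


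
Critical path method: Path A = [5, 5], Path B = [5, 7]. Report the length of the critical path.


Path A: 5 + 5 = 10
Path B: 5 + 7 = 12
Critical path = longest = max(10, 12)
= 12 (Path B)


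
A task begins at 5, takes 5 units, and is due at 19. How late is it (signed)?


Completion = 5 + 5 = 10
Lateness = C - d = 10 - 19
= -9


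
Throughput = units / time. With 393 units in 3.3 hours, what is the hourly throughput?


Throughput = units / time
= 393 / 3.3
= 119.1 units/hour


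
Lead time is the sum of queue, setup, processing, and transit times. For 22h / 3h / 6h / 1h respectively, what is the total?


Lead time = queue + setup + processing + transit
= 22 + 3 + 6 + 1
= 32 hours


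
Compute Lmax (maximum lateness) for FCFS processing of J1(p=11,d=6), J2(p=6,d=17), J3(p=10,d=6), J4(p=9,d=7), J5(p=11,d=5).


Lateness per job (L = C - d):
  J1: C=11, d=6, L=5
  J2: C=17, d=17, L=0
  J3: C=27, d=6, L=21
  J4: C=36, d=7, L=29
  J5: C=47, d=5, L=42
Lmax = max(5, 0, 21, 29, 42)
= 42


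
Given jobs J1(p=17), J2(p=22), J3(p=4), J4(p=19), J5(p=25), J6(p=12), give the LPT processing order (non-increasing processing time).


LPT: sort by longest processing time first
  J5: p=25
  J2: p=22
  J4: p=19
  J1: p=17
  J6: p=12
  J3: p=4
Order: J5 → J2 → J4 → J1 → J6 → J3


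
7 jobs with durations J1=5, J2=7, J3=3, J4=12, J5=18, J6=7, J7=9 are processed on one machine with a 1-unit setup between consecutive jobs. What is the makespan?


Makespan = Σ processing + (n-1) × setup
= (5 + 7 + 3 + 12 + 18 + 7 + 9) + (7-1)×1
= 61 + 6
= 67 time units


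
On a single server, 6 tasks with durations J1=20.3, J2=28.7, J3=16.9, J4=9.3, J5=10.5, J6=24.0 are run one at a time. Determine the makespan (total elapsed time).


Sequential makespan: sum all processing times
= 20.3 + 28.7 + 16.9 + 9.3 + 10.5 + 24.0
= 109.7 time units


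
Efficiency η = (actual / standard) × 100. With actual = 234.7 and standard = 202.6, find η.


Efficiency = (actual / standard) × 100
= (234.7 / 202.6) × 100
= 115.8%


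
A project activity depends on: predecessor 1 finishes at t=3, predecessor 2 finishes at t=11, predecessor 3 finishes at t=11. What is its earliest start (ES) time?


ES = max of all predecessor completion times
Predecessors: [3, 11, 11]
ES = max(3, 11, 11)
= 11


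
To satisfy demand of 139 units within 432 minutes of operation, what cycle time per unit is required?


Cycle time = available time / demand
= 432 / 139
= 3.11 min/unit


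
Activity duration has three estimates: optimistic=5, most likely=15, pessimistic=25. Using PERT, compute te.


te = (o + 4m + p) / 6
= (5 + 4×15 + 25) / 6
= (5 + 60 + 25) / 6
= 90 / 6
= 15.00


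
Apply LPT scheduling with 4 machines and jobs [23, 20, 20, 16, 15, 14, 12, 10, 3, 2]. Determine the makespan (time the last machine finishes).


Jobs (LPT sorted): [23, 20, 20, 16, 15, 14, 12, 10, 3, 2]
Machines: 4
  J=23 → Machine 1 (load: 0+23=23)
  J=20 → Machine 2 (load: 0+20=20)
  J=20 → Machine 3 (load: 0+20=20)
  J=16 → Machine 4 (load: 0+16=16)
  J=15 → Machine 4 (load: 16+15=31)
  J=14 → Machine 2 (load: 20+14=34)
  J=12 → Machine 3 (load: 20+12=32)
  J=10 → Machine 1 (load: 23+10=33)
  J=3 → Machine 4 (load: 31+3=34)
  J=2 → Machine 3 (load: 32+2=34)
Machine loads: [33, 34, 34, 34]
Makespan = max = 34 time units


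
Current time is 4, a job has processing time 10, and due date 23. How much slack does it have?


Slack = due - current_time - processing
= 23 - 4 - 10
= 9


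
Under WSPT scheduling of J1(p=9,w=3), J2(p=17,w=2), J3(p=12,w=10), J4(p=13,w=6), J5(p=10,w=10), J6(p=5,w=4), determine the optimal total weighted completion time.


WSPT order (by p/w): J5 → J3 → J6 → J4 → J1 → J2
  J5: C=10, w·C=10×10=100
  J3: C=22, w·C=10×22=220
  J6: C=27, w·C=4×27=108
  J4: C=40, w·C=6×40=240
  J1: C=49, w·C=3×49=147
  J2: C=66, w·C=2×66=132
Σ w·C = 947
= 947


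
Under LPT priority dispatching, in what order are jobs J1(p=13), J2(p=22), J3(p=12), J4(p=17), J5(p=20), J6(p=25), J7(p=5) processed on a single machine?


LPT: sort by longest processing time first
  J6: p=25
  J2: p=22
  J5: p=20
  J4: p=17
  J1: p=13
  J3: p=12
  J7: p=5
Order: J6 → J2 → J5 → J4 → J1 → J3 → J7


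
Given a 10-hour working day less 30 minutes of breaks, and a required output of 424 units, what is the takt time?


Available = 10×60 - 30 = 570 min
Takt time = 570 / 424
= 1.34 min/unit


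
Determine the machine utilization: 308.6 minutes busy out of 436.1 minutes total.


Utilization = busy / total × 100
= 308.6 / 436.1 × 100
= 70.8%


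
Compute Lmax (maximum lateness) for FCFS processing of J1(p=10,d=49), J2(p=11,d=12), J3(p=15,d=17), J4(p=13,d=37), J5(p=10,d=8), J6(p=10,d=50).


Lateness per job (L = C - d):
  J1: C=10, d=49, L=-39
  J2: C=21, d=12, L=9
  J3: C=36, d=17, L=19
  J4: C=49, d=37, L=12
  J5: C=59, d=8, L=51
  J6: C=69, d=50, L=19
Lmax = max(-39, 9, 19, 12, 51, 19)
= 51


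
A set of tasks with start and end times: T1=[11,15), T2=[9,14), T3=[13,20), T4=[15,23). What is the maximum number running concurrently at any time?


Check each time point for overlaps:
  t=13: 3 tasks active (T1, T2, T3)
Max concurrent = 3


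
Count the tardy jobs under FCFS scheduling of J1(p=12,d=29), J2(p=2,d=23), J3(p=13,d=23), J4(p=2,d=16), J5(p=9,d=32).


Completion vs due date:
  J1: C=12, d=29 → on time
  J2: C=14, d=23 → on time
  J3: C=27, d=23 → TARDY
  J4: C=29, d=16 → TARDY
  J5: C=38, d=32 → TARDY
Tardy jobs: J3, J4, J5
Count = 3


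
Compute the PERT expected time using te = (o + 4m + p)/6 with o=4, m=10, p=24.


te = (o + 4m + p) / 6
= (4 + 4×10 + 24) / 6
= (4 + 40 + 24) / 6
= 68 / 6
= 11.33


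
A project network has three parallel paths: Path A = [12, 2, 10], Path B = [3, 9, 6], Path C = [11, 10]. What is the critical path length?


Path A: 12 + 2 + 10 = 24
Path B: 3 + 9 + 6 = 18
Path C: 11 + 10 = 21
Critical path = longest = max(24, 18, 21)
= 24 (Path A)


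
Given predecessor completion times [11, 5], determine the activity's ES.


ES = max of all predecessor completion times
Predecessors: [11, 5]
ES = max(11, 5)
= 11


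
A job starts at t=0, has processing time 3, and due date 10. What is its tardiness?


Completion = start + processing = 0 + 3 = 3
Tardiness = max(0, C - d) = max(0, 3 - 10)
= max(0, -7)
= 0


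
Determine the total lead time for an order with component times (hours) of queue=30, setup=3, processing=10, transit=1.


Lead time = queue + setup + processing + transit
= 30 + 3 + 10 + 1
= 44 hours


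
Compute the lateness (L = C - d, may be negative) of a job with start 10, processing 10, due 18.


Completion = 10 + 10 = 20
Lateness = C - d = 20 - 18
= 2


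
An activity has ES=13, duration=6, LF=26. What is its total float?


EF = ES + duration = 13 + 6 = 19
LS = LF - duration = 26 - 6 = 20
Total Float = LF - EF = 26 - 19
(or LS - ES = 20 - 13)
= 7


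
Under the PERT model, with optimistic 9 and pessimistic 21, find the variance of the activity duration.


σ² = ((p - o) / 6)² = (p - o)² / 36
= (21 - 9)² / 36
= 12² / 36
= 144 / 36
= 4.0000


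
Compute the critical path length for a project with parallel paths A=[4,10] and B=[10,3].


Path A: 4 + 10 = 14
Path B: 10 + 3 = 13
Critical path = longest = max(14, 13)
= 14 (Path A)


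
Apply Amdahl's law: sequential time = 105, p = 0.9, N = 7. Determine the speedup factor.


Amdahl's law: T_p = T × ((1-p) + p/N)
= 105 × ((1-0.9) + 0.9/7)
= 105 × (0.10 + 0.1286)
= 105 × 0.2286
= 24.00
Speedup = 105/24.00
= 4.38×


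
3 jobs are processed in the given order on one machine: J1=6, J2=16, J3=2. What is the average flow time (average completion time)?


Completion times:
  J1: completes at 6
  J2: completes at 22
  J3: completes at 24
Sum = 52
Average = 52/3
= 17.33


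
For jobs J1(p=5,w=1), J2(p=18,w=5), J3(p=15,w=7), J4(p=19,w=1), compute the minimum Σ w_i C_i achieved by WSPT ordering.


WSPT order (by p/w): J3 → J2 → J1 → J4
  J3: C=15, w·C=7×15=105
  J2: C=33, w·C=5×33=165
  J1: C=38, w·C=1×38=38
  J4: C=57, w·C=1×57=57
Σ w·C = 365
= 365


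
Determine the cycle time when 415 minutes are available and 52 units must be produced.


Cycle time = available time / demand
= 415 / 52
= 7.98 min/unit


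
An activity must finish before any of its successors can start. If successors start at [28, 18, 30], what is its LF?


LF = min of all successor start times
Successors start at: [28, 18, 30]
LF = min(28, 18, 30)
= 18


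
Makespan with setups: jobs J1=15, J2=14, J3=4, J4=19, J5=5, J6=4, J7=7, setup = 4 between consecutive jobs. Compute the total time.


Makespan = Σ processing + (n-1) × setup
= (15 + 14 + 4 + 19 + 5 + 4 + 7) + (7-1)×4
= 68 + 24
= 92 time units


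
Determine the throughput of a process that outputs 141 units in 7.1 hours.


Throughput = units / time
= 141 / 7.1
= 19.9 units/hour


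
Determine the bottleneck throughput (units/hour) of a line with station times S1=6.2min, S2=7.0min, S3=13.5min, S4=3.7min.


Bottleneck = longest station time
Station times: [6.2, 7.0, 13.5, 3.7]
Max = 13.5 min
Rate = 60 / 13.5
= 4.44 units/hour (bottleneck: 13.5min)


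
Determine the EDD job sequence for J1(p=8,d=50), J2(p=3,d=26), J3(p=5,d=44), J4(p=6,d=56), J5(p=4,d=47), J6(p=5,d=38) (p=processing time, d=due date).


EDD: sort by earliest due date
  J2: d=26, p=3
  J6: d=38, p=5
  J3: d=44, p=5
  J5: d=47, p=4
  J1: d=50, p=8
  J4: d=56, p=6
Order: J2 → J6 → J3 → J5 → J1 → J4


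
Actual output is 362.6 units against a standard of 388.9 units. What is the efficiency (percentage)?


Efficiency = (actual / standard) × 100
= (362.6 / 388.9) × 100
= 93.2%


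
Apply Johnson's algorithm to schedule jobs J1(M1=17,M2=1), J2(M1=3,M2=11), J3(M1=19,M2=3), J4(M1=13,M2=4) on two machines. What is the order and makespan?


Johnson's rule:
Group 1 (M1≤M2, sort by M1): ['J2']
Group 2 (M1>M2, sort desc M2): ['J4', 'J3', 'J1']
Sequence: J2 → J4 → J3 → J1
Makespan calculation:
  J2: M1 done=3, M2 done=14
  J4: M1 done=16, M2 done=20
  J3: M1 done=35, M2 done=38
  J1: M1 done=52, M2 done=53
= Sequence: J2 → J4 → J3 → J1, Makespan: 53


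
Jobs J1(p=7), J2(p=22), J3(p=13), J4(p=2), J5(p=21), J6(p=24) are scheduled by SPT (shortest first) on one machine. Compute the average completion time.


SPT order: J4 → J1 → J3 → J5 → J2 → J6
Completion times:
  J4: C=2
  J1: C=9
  J3: C=22
  J5: C=43
  J2: C=65
  J6: C=89
Sum = 230, n = 6
Mean flow = 230/6
= 38.33


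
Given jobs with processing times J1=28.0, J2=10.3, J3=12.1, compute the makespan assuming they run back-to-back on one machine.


Sequential makespan: sum all processing times
= 28.0 + 10.3 + 12.1
= 50.4 time units


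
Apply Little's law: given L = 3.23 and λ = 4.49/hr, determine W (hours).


Little's law: L = λW → W = L / λ
= 3.23 / 4.49
= 0.72 hours


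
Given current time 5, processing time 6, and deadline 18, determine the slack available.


Slack = due - current_time - processing
= 18 - 5 - 6
= 7


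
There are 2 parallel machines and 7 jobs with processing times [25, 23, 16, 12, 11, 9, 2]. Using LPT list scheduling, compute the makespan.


Jobs (LPT sorted): [25, 23, 16, 12, 11, 9, 2]
Machines: 2
  J=25 → Machine 1 (load: 0+25=25)
  J=23 → Machine 2 (load: 0+23=23)
  J=16 → Machine 2 (load: 23+16=39)
  J=12 → Machine 1 (load: 25+12=37)
  J=11 → Machine 1 (load: 37+11=48)
  J=9 → Machine 2 (load: 39+9=48)
  J=2 → Machine 1 (load: 48+2=50)
Machine loads: [50, 48]
Makespan = max = 50 time units


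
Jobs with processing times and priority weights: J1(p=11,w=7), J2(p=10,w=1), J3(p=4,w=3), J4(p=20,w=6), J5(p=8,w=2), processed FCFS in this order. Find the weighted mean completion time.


Completion times:
  J1: C=11, w×C=7×11=77
  J2: C=21, w×C=1×21=21
  J3: C=25, w×C=3×25=75
  J4: C=45, w×C=6×45=270
  J5: C=53, w×C=2×53=106
Sum w×C = 549
Sum w = 19
Weighted avg = 549/19
= 28.89


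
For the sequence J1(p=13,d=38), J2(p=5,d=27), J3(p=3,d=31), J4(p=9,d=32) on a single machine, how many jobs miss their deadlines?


Completion vs due date:
  J1: C=13, d=38 → on time
  J2: C=18, d=27 → on time
  J3: C=21, d=31 → on time
  J4: C=30, d=32 → on time
Tardy jobs: none
Count = 0


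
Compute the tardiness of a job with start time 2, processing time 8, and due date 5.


Completion = start + processing = 2 + 8 = 10
Tardiness = max(0, C - d) = max(0, 10 - 5)
= max(0, 5)
= 5


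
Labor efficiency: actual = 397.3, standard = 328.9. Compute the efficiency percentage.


Efficiency = (actual / standard) × 100
= (397.3 / 328.9) × 100
= 120.8%


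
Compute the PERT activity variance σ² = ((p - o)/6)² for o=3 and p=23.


σ² = ((p - o) / 6)² = (p - o)² / 36
= (23 - 3)² / 36
= 20² / 36
= 400 / 36
= 11.1111


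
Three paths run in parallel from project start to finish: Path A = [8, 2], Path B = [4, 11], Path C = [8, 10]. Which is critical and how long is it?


Path A: 8 + 2 = 10
Path B: 4 + 11 = 15
Path C: 8 + 10 = 18
Critical path = longest = max(10, 15, 18)
= 18 (Path C)


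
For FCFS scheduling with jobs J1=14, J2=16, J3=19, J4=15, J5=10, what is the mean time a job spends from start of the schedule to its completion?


Completion times:
  J1: completes at 14
  J2: completes at 30
  J3: completes at 49
  J4: completes at 64
  J5: completes at 74
Sum = 231
Average = 231/5
= 46.20


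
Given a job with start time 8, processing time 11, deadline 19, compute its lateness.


Completion = 8 + 11 = 19
Lateness = C - d = 19 - 19
= 0


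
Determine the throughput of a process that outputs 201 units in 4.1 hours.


Throughput = units / time
= 201 / 4.1
= 49.0 units/hour


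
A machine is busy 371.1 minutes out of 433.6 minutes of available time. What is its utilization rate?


Utilization = busy / total × 100
= 371.1 / 433.6 × 100
= 85.6%


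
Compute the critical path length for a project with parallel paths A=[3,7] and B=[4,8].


Path A: 3 + 7 = 10
Path B: 4 + 8 = 12
Critical path = longest = max(10, 12)
= 12 (Path B)


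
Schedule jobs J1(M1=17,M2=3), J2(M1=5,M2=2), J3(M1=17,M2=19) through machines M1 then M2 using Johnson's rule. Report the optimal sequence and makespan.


Johnson's rule:
Group 1 (M1≤M2, sort by M1): ['J3']
Group 2 (M1>M2, sort desc M2): ['J1', 'J2']
Sequence: J3 → J1 → J2
Makespan calculation:
  J3: M1 done=17, M2 done=36
  J1: M1 done=34, M2 done=39
  J2: M1 done=39, M2 done=41
= Sequence: J3 → J1 → J2, Makespan: 41


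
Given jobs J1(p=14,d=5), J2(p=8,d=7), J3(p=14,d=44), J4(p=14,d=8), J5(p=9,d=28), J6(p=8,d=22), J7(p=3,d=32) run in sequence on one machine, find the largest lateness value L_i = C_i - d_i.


Lateness per job (L = C - d):
  J1: C=14, d=5, L=9
  J2: C=22, d=7, L=15
  J3: C=36, d=44, L=-8
  J4: C=50, d=8, L=42
  J5: C=59, d=28, L=31
  J6: C=67, d=22, L=45
  J7: C=70, d=32, L=38
Lmax = max(9, 15, -8, 42, 31, 45, 38)
= 45


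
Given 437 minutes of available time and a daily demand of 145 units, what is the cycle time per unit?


Cycle time = available time / demand
= 437 / 145
= 3.01 min/unit


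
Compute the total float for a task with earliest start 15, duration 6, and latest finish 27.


EF = ES + duration = 15 + 6 = 21
LS = LF - duration = 27 - 6 = 21
Total Float = LF - EF = 27 - 21
(or LS - ES = 21 - 15)
= 6


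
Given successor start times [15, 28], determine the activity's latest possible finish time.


LF = min of all successor start times
Successors start at: [15, 28]
LF = min(15, 28)
= 15


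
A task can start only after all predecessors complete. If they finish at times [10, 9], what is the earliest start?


ES = max of all predecessor completion times
Predecessors: [10, 9]
ES = max(10, 9)
= 10


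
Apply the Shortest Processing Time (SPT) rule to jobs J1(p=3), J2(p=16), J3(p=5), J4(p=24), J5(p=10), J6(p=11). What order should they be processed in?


SPT: sort by shortest processing time
  J1: p=3
  J3: p=5
  J5: p=10
  J6: p=11
  J2: p=16
  J4: p=24
Order: J1 → J3 → J5 → J6 → J2 → J4


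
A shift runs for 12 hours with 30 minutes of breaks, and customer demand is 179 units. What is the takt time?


Available = 12×60 - 30 = 690 min
Takt time = 690 / 179
= 3.85 min/unit


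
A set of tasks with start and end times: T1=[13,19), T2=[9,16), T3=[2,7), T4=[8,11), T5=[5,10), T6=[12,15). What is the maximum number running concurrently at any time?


Check each time point for overlaps:
  t=9: 3 tasks active (T2, T4, T5)
Max concurrent = 3


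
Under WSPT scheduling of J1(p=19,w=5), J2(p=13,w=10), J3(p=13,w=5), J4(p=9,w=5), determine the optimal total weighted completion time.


WSPT order (by p/w): J2 → J4 → J3 → J1
  J2: C=13, w·C=10×13=130
  J4: C=22, w·C=5×22=110
  J3: C=35, w·C=5×35=175
  J1: C=54, w·C=5×54=270
Σ w·C = 685
= 685


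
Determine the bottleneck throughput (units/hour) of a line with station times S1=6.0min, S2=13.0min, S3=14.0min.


Bottleneck = longest station time
Station times: [6.0, 13.0, 14.0]
Max = 14.0 min
Rate = 60 / 14.0
= 4.29 units/hour (bottleneck: 14.0min)


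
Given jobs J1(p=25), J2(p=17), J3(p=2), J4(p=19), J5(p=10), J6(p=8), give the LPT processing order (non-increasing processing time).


LPT: sort by longest processing time first
  J1: p=25
  J4: p=19
  J2: p=17
  J5: p=10
  J6: p=8
  J3: p=2
Order: J1 → J4 → J2 → J5 → J6 → J3


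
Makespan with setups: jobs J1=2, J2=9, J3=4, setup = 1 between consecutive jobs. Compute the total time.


Makespan = Σ processing + (n-1) × setup
= (2 + 9 + 4) + (3-1)×1
= 15 + 2
= 17 time units


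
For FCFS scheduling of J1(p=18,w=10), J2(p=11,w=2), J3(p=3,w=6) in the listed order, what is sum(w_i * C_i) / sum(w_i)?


Completion times:
  J1: C=18, w×C=10×18=180
  J2: C=29, w×C=2×29=58
  J3: C=32, w×C=6×32=192
Sum w×C = 430
Sum w = 18
Weighted avg = 430/18
= 23.89


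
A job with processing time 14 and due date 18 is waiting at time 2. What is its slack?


Slack = due - current_time - processing
= 18 - 2 - 14
= 2


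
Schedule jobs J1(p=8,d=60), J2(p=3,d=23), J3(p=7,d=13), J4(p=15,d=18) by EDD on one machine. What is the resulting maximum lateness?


EDD order: J3 → J4 → J2 → J1
Completion and lateness:
  J3: C=7, d=13, L=7-13=-6
  J4: C=22, d=18, L=22-18=4
  J2: C=25, d=23, L=25-23=2
  J1: C=33, d=60, L=33-60=-27
Lmax = max(-6, 4, 2, -27)
= 4


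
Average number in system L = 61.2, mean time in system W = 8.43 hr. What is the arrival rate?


Little's law: L = λW → λ = L / W
= 61.2 / 8.43
= 7.26 per hour


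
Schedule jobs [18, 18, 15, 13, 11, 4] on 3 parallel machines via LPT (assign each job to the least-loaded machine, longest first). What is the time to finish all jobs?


Jobs (LPT sorted): [18, 18, 15, 13, 11, 4]
Machines: 3
  J=18 → Machine 1 (load: 0+18=18)
  J=18 → Machine 2 (load: 0+18=18)
  J=15 → Machine 3 (load: 0+15=15)
  J=13 → Machine 3 (load: 15+13=28)
  J=11 → Machine 1 (load: 18+11=29)
  J=4 → Machine 2 (load: 18+4=22)
Machine loads: [29, 22, 28]
Makespan = max = 29 time units


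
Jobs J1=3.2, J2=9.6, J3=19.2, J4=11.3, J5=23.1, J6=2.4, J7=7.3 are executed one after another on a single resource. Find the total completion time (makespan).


Sequential makespan: sum all processing times
= 3.2 + 9.6 + 19.2 + 11.3 + 23.1 + 2.4 + 7.3
= 76.1 time units


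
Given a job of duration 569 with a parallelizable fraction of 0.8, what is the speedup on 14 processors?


Amdahl's law: T_p = T × ((1-p) + p/N)
= 569 × ((1-0.8) + 0.8/14)
= 569 × (0.20 + 0.0571)
= 569 × 0.2571
= 146.31
Speedup = 569/146.31
= 3.89×


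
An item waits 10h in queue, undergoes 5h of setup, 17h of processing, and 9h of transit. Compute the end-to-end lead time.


Lead time = queue + setup + processing + transit
= 10 + 5 + 17 + 9
= 41 hours


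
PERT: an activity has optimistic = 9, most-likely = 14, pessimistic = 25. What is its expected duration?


te = (o + 4m + p) / 6
= (9 + 4×14 + 25) / 6
= (9 + 56 + 25) / 6
= 90 / 6
= 15.00


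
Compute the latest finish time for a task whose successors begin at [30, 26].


LF = min of all successor start times
Successors start at: [30, 26]
LF = min(30, 26)
= 26


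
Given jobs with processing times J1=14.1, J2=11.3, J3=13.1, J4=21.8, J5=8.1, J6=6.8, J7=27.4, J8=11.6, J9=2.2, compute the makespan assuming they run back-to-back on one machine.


Sequential makespan: sum all processing times
= 14.1 + 11.3 + 13.1 + 21.8 + 8.1 + 6.8 + 27.4 + 11.6 + 2.2
= 116.4 time units


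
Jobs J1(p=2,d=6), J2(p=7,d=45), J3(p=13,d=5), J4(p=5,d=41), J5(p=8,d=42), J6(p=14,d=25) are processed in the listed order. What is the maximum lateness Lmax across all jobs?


Lateness per job (L = C - d):
  J1: C=2, d=6, L=-4
  J2: C=9, d=45, L=-36
  J3: C=22, d=5, L=17
  J4: C=27, d=41, L=-14
  J5: C=35, d=42, L=-7
  J6: C=49, d=25, L=24
Lmax = max(-4, -36, 17, -14, -7, 24)
= 24


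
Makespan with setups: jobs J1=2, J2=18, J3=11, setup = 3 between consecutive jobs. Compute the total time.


Makespan = Σ processing + (n-1) × setup
= (2 + 18 + 11) + (3-1)×3
= 31 + 6
= 37 time units


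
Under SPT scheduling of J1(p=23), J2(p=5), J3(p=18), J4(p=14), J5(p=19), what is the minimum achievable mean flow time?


SPT order: J2 → J4 → J3 → J5 → J1
Completion times:
  J2: C=5
  J4: C=19
  J3: C=37
  J5: C=56
  J1: C=79
Sum = 196, n = 5
Mean flow = 196/5
= 39.20


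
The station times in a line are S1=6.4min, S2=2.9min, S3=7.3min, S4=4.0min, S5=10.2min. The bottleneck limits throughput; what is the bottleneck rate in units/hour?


Bottleneck = longest station time
Station times: [6.4, 2.9, 7.3, 4.0, 10.2]
Max = 10.2 min
Rate = 60 / 10.2
= 5.88 units/hour (bottleneck: 10.2min)


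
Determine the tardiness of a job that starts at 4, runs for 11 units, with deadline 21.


Completion = start + processing = 4 + 11 = 15
Tardiness = max(0, C - d) = max(0, 15 - 21)
= max(0, -6)
= 0


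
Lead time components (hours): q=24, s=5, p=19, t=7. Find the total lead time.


Lead time = queue + setup + processing + transit
= 24 + 5 + 19 + 7
= 55 hours


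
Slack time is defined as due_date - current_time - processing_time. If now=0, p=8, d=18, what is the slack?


Slack = due - current_time - processing
= 18 - 0 - 8
= 10


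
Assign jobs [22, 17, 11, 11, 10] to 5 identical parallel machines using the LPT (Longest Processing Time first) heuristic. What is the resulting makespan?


Jobs (LPT sorted): [22, 17, 11, 11, 10]
Machines: 5
  J=22 → Machine 1 (load: 0+22=22)
  J=17 → Machine 2 (load: 0+17=17)
  J=11 → Machine 3 (load: 0+11=11)
  J=11 → Machine 4 (load: 0+11=11)
  J=10 → Machine 5 (load: 0+10=10)
Machine loads: [22, 17, 11, 11, 10]
Makespan = max = 22 time units


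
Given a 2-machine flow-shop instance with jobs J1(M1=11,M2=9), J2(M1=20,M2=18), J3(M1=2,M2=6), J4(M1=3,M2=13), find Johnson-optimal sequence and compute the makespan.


Johnson's rule:
Group 1 (M1≤M2, sort by M1): ['J3', 'J4']
Group 2 (M1>M2, sort desc M2): ['J2', 'J1']
Sequence: J3 → J4 → J2 → J1
Makespan calculation:
  J3: M1 done=2, M2 done=8
  J4: M1 done=5, M2 done=21
  J2: M1 done=25, M2 done=43
  J1: M1 done=36, M2 done=52
= Sequence: J3 → J4 → J2 → J1, Makespan: 52


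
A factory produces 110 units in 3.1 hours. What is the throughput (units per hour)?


Throughput = units / time
= 110 / 3.1
= 35.5 units/hour


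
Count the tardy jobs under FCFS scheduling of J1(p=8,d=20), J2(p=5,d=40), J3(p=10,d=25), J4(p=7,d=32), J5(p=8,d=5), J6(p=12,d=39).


Completion vs due date:
  J1: C=8, d=20 → on time
  J2: C=13, d=40 → on time
  J3: C=23, d=25 → on time
  J4: C=30, d=32 → on time
  J5: C=38, d=5 → TARDY
  J6: C=50, d=39 → TARDY
Tardy jobs: J5, J6
Count = 2


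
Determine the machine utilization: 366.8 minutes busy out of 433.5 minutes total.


Utilization = busy / total × 100
= 366.8 / 433.5 × 100
= 84.6%


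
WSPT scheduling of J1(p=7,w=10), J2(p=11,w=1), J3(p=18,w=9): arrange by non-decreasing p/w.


WSPT (Smith's rule): sort by p/w ascending
  J1: p/w = 7/10 = 0.700
  J3: p/w = 18/9 = 2.000
  J2: p/w = 11/1 = 11.000
Order: J1 → J3 → J2


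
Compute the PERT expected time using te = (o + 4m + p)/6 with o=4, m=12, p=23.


te = (o + 4m + p) / 6
= (4 + 4×12 + 23) / 6
= (4 + 48 + 23) / 6
= 75 / 6
= 12.50


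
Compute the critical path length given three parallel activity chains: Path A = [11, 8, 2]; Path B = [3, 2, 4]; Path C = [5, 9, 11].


Path A: 11 + 8 + 2 = 21
Path B: 3 + 2 + 4 = 9
Path C: 5 + 9 + 11 = 25
Critical path = longest = max(21, 9, 25)
= 25 (Path C)


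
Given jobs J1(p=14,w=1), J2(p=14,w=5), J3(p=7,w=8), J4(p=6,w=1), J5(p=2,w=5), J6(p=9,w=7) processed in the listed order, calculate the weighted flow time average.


Completion times:
  J1: C=14, w×C=1×14=14
  J2: C=28, w×C=5×28=140
  J3: C=35, w×C=8×35=280
  J4: C=41, w×C=1×41=41
  J5: C=43, w×C=5×43=215
  J6: C=52, w×C=7×52=364
Sum w×C = 1054
Sum w = 27
Weighted avg = 1054/27
= 39.04


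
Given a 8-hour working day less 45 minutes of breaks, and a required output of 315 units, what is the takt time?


Available = 8×60 - 45 = 435 min
Takt time = 435 / 315
= 1.38 min/unit


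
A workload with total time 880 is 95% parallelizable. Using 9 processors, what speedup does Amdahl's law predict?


Amdahl's law: T_p = T × ((1-p) + p/N)
= 880 × ((1-0.95) + 0.95/9)
= 880 × (0.05 + 0.1056)
= 880 × 0.1556
= 136.89
Speedup = 880/136.89
= 6.43×


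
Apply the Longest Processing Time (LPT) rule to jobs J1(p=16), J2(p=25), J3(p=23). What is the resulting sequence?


LPT: sort by longest processing time first
  J2: p=25
  J3: p=23
  J1: p=16
Order: J2 → J3 → J1


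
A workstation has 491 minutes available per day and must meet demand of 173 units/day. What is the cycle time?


Cycle time = available time / demand
= 491 / 173
= 2.84 min/unit


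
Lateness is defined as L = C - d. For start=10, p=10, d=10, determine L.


Completion = 10 + 10 = 20
Lateness = C - d = 20 - 10
= 10


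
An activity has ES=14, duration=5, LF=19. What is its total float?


EF = ES + duration = 14 + 5 = 19
LS = LF - duration = 19 - 5 = 14
Total Float = LF - EF = 19 - 19
(or LS - ES = 14 - 14)
= 0


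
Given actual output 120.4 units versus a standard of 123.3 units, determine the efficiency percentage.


Efficiency = (actual / standard) × 100
= (120.4 / 123.3) × 100
= 97.6%


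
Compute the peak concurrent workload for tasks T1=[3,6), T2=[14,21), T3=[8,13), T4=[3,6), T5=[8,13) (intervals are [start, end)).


Check each time point for overlaps:
  t=3: 2 tasks active (T1, T4)
Max concurrent = 2


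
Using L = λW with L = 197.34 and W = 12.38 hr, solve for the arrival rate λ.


Little's law: L = λW → λ = L / W
= 197.34 / 12.38
= 15.94 per hour


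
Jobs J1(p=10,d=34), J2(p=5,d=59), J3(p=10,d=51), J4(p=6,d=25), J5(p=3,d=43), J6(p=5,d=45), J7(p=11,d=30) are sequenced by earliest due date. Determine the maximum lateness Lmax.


EDD order: J4 → J7 → J1 → J5 → J6 → J3 → J2
Completion and lateness:
  J4: C=6, d=25, L=6-25=-19
  J7: C=17, d=30, L=17-30=-13
  J1: C=27, d=34, L=27-34=-7
  J5: C=30, d=43, L=30-43=-13
  J6: C=35, d=45, L=35-45=-10
  J3: C=45, d=51, L=45-51=-6
  J2: C=50, d=59, L=50-59=-9
Lmax = max(-19, -13, -7, -13, -10, -6, -9)
= -6


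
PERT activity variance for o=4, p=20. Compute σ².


σ² = ((p - o) / 6)² = (p - o)² / 36
= (20 - 4)² / 36
= 16² / 36
= 256 / 36
= 7.1111


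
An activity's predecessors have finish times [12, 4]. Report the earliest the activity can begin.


ES = max of all predecessor completion times
Predecessors: [12, 4]
ES = max(12, 4)
= 12


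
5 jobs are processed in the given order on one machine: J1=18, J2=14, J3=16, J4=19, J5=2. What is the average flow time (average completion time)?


Completion times:
  J1: completes at 18
  J2: completes at 32
  J3: completes at 48
  J4: completes at 67
  J5: completes at 69
Sum = 234
Average = 234/5
= 46.80


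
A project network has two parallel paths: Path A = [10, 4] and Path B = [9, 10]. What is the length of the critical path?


Path A: 10 + 4 = 14
Path B: 9 + 10 = 19
Critical path = longest = max(14, 19)
= 19 (Path B)


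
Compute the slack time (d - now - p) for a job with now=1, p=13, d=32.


Slack = due - current_time - processing
= 32 - 1 - 13
= 18


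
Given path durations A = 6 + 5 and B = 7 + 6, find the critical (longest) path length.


Path A: 6 + 5 = 11
Path B: 7 + 6 = 13
Critical path = longest = max(11, 13)
= 13 (Path B)


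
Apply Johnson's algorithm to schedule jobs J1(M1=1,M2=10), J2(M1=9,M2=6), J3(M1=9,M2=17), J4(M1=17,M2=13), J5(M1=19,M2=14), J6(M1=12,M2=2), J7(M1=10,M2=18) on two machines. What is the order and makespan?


Johnson's rule:
Group 1 (M1≤M2, sort by M1): ['J1', 'J3', 'J7']
Group 2 (M1>M2, sort desc M2): ['J5', 'J4', 'J2', 'J6']
Sequence: J1 → J3 → J7 → J5 → J4 → J2 → J6
Makespan calculation:
  J1: M1 done=1, M2 done=11
  J3: M1 done=10, M2 done=28
  J7: M1 done=20, M2 done=46
  J5: M1 done=39, M2 done=60
  J4: M1 done=56, M2 done=73
  J2: M1 done=65, M2 done=79
  J6: M1 done=77, M2 done=81
= Sequence: J1 → J3 → J7 → J5 → J4 → J2 → J6, Makespan: 81


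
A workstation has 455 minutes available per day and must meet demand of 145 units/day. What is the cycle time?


Cycle time = available time / demand
= 455 / 145
= 3.14 min/unit


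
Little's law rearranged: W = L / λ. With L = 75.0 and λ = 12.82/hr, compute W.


Little's law: L = λW → W = L / λ
= 75.0 / 12.82
= 5.85 hours


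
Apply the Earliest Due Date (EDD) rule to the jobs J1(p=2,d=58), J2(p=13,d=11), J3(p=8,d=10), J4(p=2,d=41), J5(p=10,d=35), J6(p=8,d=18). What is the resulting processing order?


EDD: sort by earliest due date
  J3: d=10, p=8
  J2: d=11, p=13
  J6: d=18, p=8
  J5: d=35, p=10
  J4: d=41, p=2
  J1: d=58, p=2
Order: J3 → J2 → J6 → J5 → J4 → J1


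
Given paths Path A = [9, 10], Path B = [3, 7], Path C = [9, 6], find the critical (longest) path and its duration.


Path A: 9 + 10 = 19
Path B: 3 + 7 = 10
Path C: 9 + 6 = 15
Critical path = longest = max(19, 10, 15)
= 19 (Path A)


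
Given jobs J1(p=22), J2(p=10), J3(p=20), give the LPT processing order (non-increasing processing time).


LPT: sort by longest processing time first
  J1: p=22
  J3: p=20
  J2: p=10
Order: J1 → J3 → J2


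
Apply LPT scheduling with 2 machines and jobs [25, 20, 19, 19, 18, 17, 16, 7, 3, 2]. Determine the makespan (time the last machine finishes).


Jobs (LPT sorted): [25, 20, 19, 19, 18, 17, 16, 7, 3, 2]
Machines: 2
  J=25 → Machine 1 (load: 0+25=25)
  J=20 → Machine 2 (load: 0+20=20)
  J=19 → Machine 2 (load: 20+19=39)
  J=19 → Machine 1 (load: 25+19=44)
  J=18 → Machine 2 (load: 39+18=57)
  J=17 → Machine 1 (load: 44+17=61)
  J=16 → Machine 2 (load: 57+16=73)
  J=7 → Machine 1 (load: 61+7=68)
  J=3 → Machine 1 (load: 68+3=71)
  J=2 → Machine 1 (load: 71+2=73)
Machine loads: [73, 73]
Makespan = max = 73 time units


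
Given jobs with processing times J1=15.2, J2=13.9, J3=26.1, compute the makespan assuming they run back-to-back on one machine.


Sequential makespan: sum all processing times
= 15.2 + 13.9 + 26.1
= 55.2 time units


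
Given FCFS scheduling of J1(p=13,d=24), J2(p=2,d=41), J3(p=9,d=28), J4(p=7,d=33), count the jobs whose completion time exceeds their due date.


Completion vs due date:
  J1: C=13, d=24 → on time
  J2: C=15, d=41 → on time
  J3: C=24, d=28 → on time
  J4: C=31, d=33 → on time
Tardy jobs: none
Count = 0


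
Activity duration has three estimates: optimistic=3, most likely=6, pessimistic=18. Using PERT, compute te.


te = (o + 4m + p) / 6
= (3 + 4×6 + 18) / 6
= (3 + 24 + 18) / 6
= 45 / 6
= 7.50


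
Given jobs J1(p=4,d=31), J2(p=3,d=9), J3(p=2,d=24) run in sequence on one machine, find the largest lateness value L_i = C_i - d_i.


Lateness per job (L = C - d):
  J1: C=4, d=31, L=-27
  J2: C=7, d=9, L=-2
  J3: C=9, d=24, L=-15
Lmax = max(-27, -2, -15)
= -2


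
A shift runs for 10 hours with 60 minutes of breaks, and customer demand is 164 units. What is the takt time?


Available = 10×60 - 60 = 540 min
Takt time = 540 / 164
= 3.29 min/unit


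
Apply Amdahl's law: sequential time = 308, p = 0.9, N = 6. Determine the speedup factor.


Amdahl's law: T_p = T × ((1-p) + p/N)
= 308 × ((1-0.9) + 0.9/6)
= 308 × (0.10 + 0.1500)
= 308 × 0.2500
= 77.00
Speedup = 308/77.00
= 4.00×


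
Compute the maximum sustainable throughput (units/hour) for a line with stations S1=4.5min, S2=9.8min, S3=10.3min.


Bottleneck = longest station time
Station times: [4.5, 9.8, 10.3]
Max = 10.3 min
Rate = 60 / 10.3
= 5.83 units/hour (bottleneck: 10.3min)


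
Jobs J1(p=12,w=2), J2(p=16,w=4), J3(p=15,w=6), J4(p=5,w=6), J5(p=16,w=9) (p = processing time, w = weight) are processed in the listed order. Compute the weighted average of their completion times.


Completion times:
  J1: C=12, w×C=2×12=24
  J2: C=28, w×C=4×28=112
  J3: C=43, w×C=6×43=258
  J4: C=48, w×C=6×48=288
  J5: C=64, w×C=9×64=576
Sum w×C = 1258
Sum w = 27
Weighted avg = 1258/27
= 46.59


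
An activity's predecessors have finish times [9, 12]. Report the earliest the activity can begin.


ES = max of all predecessor completion times
Predecessors: [9, 12]
ES = max(9, 12)
= 12


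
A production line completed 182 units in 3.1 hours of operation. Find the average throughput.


Throughput = units / time
= 182 / 3.1
= 58.7 units/hour


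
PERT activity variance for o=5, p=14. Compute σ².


σ² = ((p - o) / 6)² = (p - o)² / 36
= (14 - 5)² / 36
= 9² / 36
= 81 / 36
= 2.2500


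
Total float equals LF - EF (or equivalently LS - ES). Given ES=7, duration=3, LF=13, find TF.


EF = ES + duration = 7 + 3 = 10
LS = LF - duration = 13 - 3 = 10
Total Float = LF - EF = 13 - 10
(or LS - ES = 10 - 7)
= 3


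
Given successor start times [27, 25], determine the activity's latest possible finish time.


LF = min of all successor start times
Successors start at: [27, 25]
LF = min(27, 25)
= 25


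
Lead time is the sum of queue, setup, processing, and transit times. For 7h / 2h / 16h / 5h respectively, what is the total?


Lead time = queue + setup + processing + transit
= 7 + 2 + 16 + 5
= 30 hours


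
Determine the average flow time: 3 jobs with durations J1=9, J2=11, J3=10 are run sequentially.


Completion times:
  J1: completes at 9
  J2: completes at 20
  J3: completes at 30
Sum = 59
Average = 59/3
= 19.67


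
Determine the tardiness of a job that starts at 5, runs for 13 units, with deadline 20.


Completion = start + processing = 5 + 13 = 18
Tardiness = max(0, C - d) = max(0, 18 - 20)
= max(0, -2)
= 0


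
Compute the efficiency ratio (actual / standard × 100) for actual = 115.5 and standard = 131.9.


Efficiency = (actual / standard) × 100
= (115.5 / 131.9) × 100
= 87.6%


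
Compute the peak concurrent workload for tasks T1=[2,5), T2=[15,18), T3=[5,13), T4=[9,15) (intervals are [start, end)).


Check each time point for overlaps:
  t=9: 2 tasks active (T3, T4)
Max concurrent = 2


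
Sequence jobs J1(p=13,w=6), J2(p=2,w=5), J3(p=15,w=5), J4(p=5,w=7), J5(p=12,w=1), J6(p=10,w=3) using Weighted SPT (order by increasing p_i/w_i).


WSPT (Smith's rule): sort by p/w ascending
  J2: p/w = 2/5 = 0.400
  J4: p/w = 5/7 = 0.714
  J1: p/w = 13/6 = 2.167
  J3: p/w = 15/5 = 3.000
  J6: p/w = 10/3 = 3.333
  J5: p/w = 12/1 = 12.000
Order: J2 → J4 → J1 → J3 → J6 → J5


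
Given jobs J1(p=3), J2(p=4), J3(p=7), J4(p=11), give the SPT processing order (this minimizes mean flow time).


SPT: sort by shortest processing time
  J1: p=3
  J2: p=4
  J3: p=7
  J4: p=11
Order: J1 → J2 → J3 → J4


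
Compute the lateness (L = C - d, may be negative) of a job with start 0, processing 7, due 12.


Completion = 0 + 7 = 7
Lateness = C - d = 7 - 12
= -5


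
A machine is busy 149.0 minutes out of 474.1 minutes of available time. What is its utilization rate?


Utilization = busy / total × 100
= 149.0 / 474.1 × 100
= 31.4%


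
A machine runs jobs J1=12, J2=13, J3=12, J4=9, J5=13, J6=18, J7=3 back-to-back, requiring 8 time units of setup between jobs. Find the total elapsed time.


Makespan = Σ processing + (n-1) × setup
= (12 + 13 + 12 + 9 + 13 + 18 + 3) + (7-1)×8
= 80 + 48
= 128 time units


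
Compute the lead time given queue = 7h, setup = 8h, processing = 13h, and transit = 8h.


Lead time = queue + setup + processing + transit
= 7 + 8 + 13 + 8
= 36 hours


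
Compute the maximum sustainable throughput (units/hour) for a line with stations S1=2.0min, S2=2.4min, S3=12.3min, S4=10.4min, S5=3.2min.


Bottleneck = longest station time
Station times: [2.0, 2.4, 12.3, 10.4, 3.2]
Max = 12.3 min
Rate = 60 / 12.3
= 4.88 units/hour (bottleneck: 12.3min)
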